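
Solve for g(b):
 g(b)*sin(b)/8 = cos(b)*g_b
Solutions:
 g(b) = C1/cos(b)^(1/8)


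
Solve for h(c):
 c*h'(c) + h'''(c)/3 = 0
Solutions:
 h(c) = C1 + Integral(C2*airyai(-3^(1/3)*c) + C3*airybi(-3^(1/3)*c), c)


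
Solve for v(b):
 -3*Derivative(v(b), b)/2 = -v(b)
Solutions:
 v(b) = C1*exp(2*b/3)


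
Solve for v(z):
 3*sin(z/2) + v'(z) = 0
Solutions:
 v(z) = C1 + 6*cos(z/2)


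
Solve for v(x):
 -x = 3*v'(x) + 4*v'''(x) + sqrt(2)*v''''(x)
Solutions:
 v(x) = C1 + C2*exp(x*(-8*sqrt(2) + 16*2^(2/3)/(9*sqrt(418) + 145*sqrt(2))^(1/3) + 2^(1/3)*(9*sqrt(418) + 145*sqrt(2))^(1/3))/12)*sin(2^(1/3)*sqrt(3)*x*(-(9*sqrt(418) + 145*sqrt(2))^(1/3) + 16*2^(1/3)/(9*sqrt(418) + 145*sqrt(2))^(1/3))/12) + C3*exp(x*(-8*sqrt(2) + 16*2^(2/3)/(9*sqrt(418) + 145*sqrt(2))^(1/3) + 2^(1/3)*(9*sqrt(418) + 145*sqrt(2))^(1/3))/12)*cos(2^(1/3)*sqrt(3)*x*(-(9*sqrt(418) + 145*sqrt(2))^(1/3) + 16*2^(1/3)/(9*sqrt(418) + 145*sqrt(2))^(1/3))/12) + C4*exp(-x*(16*2^(2/3)/(9*sqrt(418) + 145*sqrt(2))^(1/3) + 4*sqrt(2) + 2^(1/3)*(9*sqrt(418) + 145*sqrt(2))^(1/3))/6) - x^2/6


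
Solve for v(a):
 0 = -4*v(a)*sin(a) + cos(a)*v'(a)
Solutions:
 v(a) = C1/cos(a)^4


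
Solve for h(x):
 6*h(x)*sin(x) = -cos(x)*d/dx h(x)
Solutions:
 h(x) = C1*cos(x)^6


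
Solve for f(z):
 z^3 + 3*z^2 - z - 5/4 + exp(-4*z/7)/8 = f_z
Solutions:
 f(z) = C1 + z^4/4 + z^3 - z^2/2 - 5*z/4 - 7*exp(-4*z/7)/32


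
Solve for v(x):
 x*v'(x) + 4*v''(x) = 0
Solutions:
 v(x) = C1 + C2*erf(sqrt(2)*x/4)


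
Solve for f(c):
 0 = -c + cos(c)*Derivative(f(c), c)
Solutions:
 f(c) = C1 + Integral(c/cos(c), c)


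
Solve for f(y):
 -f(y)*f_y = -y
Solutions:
 f(y) = -sqrt(C1 + y^2)
 f(y) = sqrt(C1 + y^2)


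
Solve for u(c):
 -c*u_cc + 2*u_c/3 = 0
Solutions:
 u(c) = C1 + C2*c^(5/3)


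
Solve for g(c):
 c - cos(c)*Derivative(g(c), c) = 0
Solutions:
 g(c) = C1 + Integral(c/cos(c), c)


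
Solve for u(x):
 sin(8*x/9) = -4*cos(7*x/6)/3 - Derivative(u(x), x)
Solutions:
 u(x) = C1 - 8*sin(7*x/6)/7 + 9*cos(8*x/9)/8


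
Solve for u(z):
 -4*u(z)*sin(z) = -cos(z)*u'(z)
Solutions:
 u(z) = C1/cos(z)^4


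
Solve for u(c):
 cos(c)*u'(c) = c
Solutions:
 u(c) = C1 + Integral(c/cos(c), c)


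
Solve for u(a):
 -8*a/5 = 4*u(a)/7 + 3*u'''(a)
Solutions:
 u(a) = C3*exp(-42^(2/3)*a/21) - 14*a/5 + (C1*sin(14^(2/3)*3^(1/6)*a/14) + C2*cos(14^(2/3)*3^(1/6)*a/14))*exp(42^(2/3)*a/42)


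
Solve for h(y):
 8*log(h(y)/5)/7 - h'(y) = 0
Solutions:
 7*Integral(1/(-log(_y) + log(5)), (_y, h(y)))/8 = C1 - y


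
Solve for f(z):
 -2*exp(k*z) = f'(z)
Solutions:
 f(z) = C1 - 2*exp(k*z)/k


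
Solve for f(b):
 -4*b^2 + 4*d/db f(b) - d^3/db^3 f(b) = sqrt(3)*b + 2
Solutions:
 f(b) = C1 + C2*exp(-2*b) + C3*exp(2*b) + b^3/3 + sqrt(3)*b^2/8 + b


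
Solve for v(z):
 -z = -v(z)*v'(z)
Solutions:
 v(z) = -sqrt(C1 + z^2)
 v(z) = sqrt(C1 + z^2)


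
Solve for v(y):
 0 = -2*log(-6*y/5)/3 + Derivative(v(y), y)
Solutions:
 v(y) = C1 + 2*y*log(-y)/3 + 2*y*(-log(5) - 1 + log(6))/3


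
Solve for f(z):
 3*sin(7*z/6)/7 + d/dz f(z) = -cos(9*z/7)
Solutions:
 f(z) = C1 - 7*sin(9*z/7)/9 + 18*cos(7*z/6)/49


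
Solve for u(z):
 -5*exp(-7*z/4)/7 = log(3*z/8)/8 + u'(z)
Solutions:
 u(z) = C1 - z*log(z)/8 + z*(-log(3) + 1 + 3*log(2))/8 + 20*exp(-7*z/4)/49


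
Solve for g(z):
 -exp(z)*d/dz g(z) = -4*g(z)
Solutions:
 g(z) = C1*exp(-4*exp(-z))


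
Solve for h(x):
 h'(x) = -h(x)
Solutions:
 h(x) = C1*exp(-x)


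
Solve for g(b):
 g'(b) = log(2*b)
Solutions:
 g(b) = C1 + b*log(b) - b + b*log(2)


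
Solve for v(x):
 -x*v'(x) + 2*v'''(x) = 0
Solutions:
 v(x) = C1 + Integral(C2*airyai(2^(2/3)*x/2) + C3*airybi(2^(2/3)*x/2), x)


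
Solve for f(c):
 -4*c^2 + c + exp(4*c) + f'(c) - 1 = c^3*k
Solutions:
 f(c) = C1 + c^4*k/4 + 4*c^3/3 - c^2/2 + c - exp(4*c)/4


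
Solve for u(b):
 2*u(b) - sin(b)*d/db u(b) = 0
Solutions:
 u(b) = C1*(cos(b) - 1)/(cos(b) + 1)


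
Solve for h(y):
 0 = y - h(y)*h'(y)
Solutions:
 h(y) = -sqrt(C1 + y^2)
 h(y) = sqrt(C1 + y^2)


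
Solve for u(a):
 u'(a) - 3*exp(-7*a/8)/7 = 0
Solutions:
 u(a) = C1 - 24*exp(-7*a/8)/49


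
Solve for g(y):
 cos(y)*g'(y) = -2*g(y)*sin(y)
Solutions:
 g(y) = C1*cos(y)^2


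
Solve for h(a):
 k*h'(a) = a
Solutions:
 h(a) = C1 + a^2/(2*k)


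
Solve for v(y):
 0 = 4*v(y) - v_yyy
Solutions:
 v(y) = C3*exp(2^(2/3)*y) + (C1*sin(2^(2/3)*sqrt(3)*y/2) + C2*cos(2^(2/3)*sqrt(3)*y/2))*exp(-2^(2/3)*y/2)


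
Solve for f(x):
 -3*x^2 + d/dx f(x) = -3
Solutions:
 f(x) = C1 + x^3 - 3*x


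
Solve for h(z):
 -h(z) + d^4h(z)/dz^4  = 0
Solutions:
 h(z) = C1*exp(-z) + C2*exp(z) + C3*sin(z) + C4*cos(z)


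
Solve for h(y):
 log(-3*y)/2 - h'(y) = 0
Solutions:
 h(y) = C1 + y*log(-y)/2 + y*(-1 + log(3))/2


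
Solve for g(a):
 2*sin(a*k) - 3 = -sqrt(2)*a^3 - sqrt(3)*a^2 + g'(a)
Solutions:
 g(a) = C1 + sqrt(2)*a^4/4 + sqrt(3)*a^3/3 - 3*a - 2*cos(a*k)/k


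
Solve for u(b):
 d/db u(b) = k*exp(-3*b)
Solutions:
 u(b) = C1 - k*exp(-3*b)/3


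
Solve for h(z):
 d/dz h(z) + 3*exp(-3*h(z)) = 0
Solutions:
 h(z) = log(C1 - 9*z)/3
 h(z) = log((-3^(1/3) - 3^(5/6)*I)*(C1 - 3*z)^(1/3)/2)
 h(z) = log((-3^(1/3) + 3^(5/6)*I)*(C1 - 3*z)^(1/3)/2)


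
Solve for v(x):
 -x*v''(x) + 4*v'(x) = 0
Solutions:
 v(x) = C1 + C2*x^5


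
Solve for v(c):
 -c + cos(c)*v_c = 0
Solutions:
 v(c) = C1 + Integral(c/cos(c), c)


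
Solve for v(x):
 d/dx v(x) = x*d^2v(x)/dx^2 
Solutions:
 v(x) = C1 + C2*x^2


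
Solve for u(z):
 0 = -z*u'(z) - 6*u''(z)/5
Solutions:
 u(z) = C1 + C2*erf(sqrt(15)*z/6)


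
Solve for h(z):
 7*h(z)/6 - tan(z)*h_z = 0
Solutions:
 h(z) = C1*sin(z)^(7/6)


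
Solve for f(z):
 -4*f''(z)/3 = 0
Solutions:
 f(z) = C1 + C2*z


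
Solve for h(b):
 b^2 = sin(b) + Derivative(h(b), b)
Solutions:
 h(b) = C1 + b^3/3 + cos(b)


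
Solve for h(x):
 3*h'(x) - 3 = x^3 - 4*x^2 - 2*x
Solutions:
 h(x) = C1 + x^4/12 - 4*x^3/9 - x^2/3 + x


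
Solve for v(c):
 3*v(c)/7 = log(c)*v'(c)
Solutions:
 v(c) = C1*exp(3*li(c)/7)


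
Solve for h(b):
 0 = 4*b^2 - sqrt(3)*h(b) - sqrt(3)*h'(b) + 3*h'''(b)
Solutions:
 h(b) = C1*exp(-b*(2*6^(1/3)/(sqrt(81 - 4*sqrt(3)) + 9)^(1/3) + 2^(2/3)*3^(1/6)*(sqrt(81 - 4*sqrt(3)) + 9)^(1/3))/12)*sin(b*(-6^(2/3)*(sqrt(81 - 4*sqrt(3)) + 9)^(1/3) + 2*2^(1/3)*3^(5/6)/(sqrt(81 - 4*sqrt(3)) + 9)^(1/3))/12) + C2*exp(-b*(2*6^(1/3)/(sqrt(81 - 4*sqrt(3)) + 9)^(1/3) + 2^(2/3)*3^(1/6)*(sqrt(81 - 4*sqrt(3)) + 9)^(1/3))/12)*cos(b*(-6^(2/3)*(sqrt(81 - 4*sqrt(3)) + 9)^(1/3) + 2*2^(1/3)*3^(5/6)/(sqrt(81 - 4*sqrt(3)) + 9)^(1/3))/12) + C3*exp(b*(2*6^(1/3)/(sqrt(81 - 4*sqrt(3)) + 9)^(1/3) + 2^(2/3)*3^(1/6)*(sqrt(81 - 4*sqrt(3)) + 9)^(1/3))/6) + 4*sqrt(3)*b^2/3 - 8*sqrt(3)*b/3 + 8*sqrt(3)/3


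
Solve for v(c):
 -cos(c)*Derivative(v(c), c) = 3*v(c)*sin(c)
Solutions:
 v(c) = C1*cos(c)^3


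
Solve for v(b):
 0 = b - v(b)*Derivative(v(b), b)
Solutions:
 v(b) = -sqrt(C1 + b^2)
 v(b) = sqrt(C1 + b^2)


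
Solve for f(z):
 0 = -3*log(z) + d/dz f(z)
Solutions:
 f(z) = C1 + 3*z*log(z) - 3*z


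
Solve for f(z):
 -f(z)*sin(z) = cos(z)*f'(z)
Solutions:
 f(z) = C1*cos(z)


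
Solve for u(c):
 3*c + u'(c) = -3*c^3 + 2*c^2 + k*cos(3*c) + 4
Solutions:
 u(c) = C1 - 3*c^4/4 + 2*c^3/3 - 3*c^2/2 + 4*c + k*sin(3*c)/3


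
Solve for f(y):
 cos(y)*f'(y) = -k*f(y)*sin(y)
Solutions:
 f(y) = C1*exp(k*log(cos(y)))


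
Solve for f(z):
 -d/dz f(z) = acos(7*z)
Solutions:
 f(z) = C1 - z*acos(7*z) + sqrt(1 - 49*z^2)/7


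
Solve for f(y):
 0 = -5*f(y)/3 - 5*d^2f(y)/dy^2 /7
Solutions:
 f(y) = C1*sin(sqrt(21)*y/3) + C2*cos(sqrt(21)*y/3)


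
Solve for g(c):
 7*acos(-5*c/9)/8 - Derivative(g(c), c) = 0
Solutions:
 g(c) = C1 + 7*c*acos(-5*c/9)/8 + 7*sqrt(81 - 25*c^2)/40


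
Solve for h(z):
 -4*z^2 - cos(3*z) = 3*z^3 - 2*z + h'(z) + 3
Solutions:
 h(z) = C1 - 3*z^4/4 - 4*z^3/3 + z^2 - 3*z - sin(3*z)/3


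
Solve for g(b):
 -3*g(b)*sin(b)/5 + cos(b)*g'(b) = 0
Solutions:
 g(b) = C1/cos(b)^(3/5)


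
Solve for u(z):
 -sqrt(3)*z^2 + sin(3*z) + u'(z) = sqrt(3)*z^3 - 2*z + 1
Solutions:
 u(z) = C1 + sqrt(3)*z^4/4 + sqrt(3)*z^3/3 - z^2 + z + cos(3*z)/3


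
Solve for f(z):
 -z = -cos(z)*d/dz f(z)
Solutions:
 f(z) = C1 + Integral(z/cos(z), z)


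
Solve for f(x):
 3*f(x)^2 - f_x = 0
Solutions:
 f(x) = -1/(C1 + 3*x)


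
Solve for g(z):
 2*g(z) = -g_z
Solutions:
 g(z) = C1*exp(-2*z)


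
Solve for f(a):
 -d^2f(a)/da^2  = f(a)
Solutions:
 f(a) = C1*sin(a) + C2*cos(a)


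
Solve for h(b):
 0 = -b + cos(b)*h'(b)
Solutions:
 h(b) = C1 + Integral(b/cos(b), b)


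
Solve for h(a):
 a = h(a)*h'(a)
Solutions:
 h(a) = -sqrt(C1 + a^2)
 h(a) = sqrt(C1 + a^2)


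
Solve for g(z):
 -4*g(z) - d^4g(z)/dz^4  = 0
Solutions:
 g(z) = (C1*sin(z) + C2*cos(z))*exp(-z) + (C3*sin(z) + C4*cos(z))*exp(z)


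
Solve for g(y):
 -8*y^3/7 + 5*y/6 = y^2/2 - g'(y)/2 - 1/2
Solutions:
 g(y) = C1 + 4*y^4/7 + y^3/3 - 5*y^2/6 - y


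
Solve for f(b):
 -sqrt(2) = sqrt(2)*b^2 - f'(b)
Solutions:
 f(b) = C1 + sqrt(2)*b^3/3 + sqrt(2)*b


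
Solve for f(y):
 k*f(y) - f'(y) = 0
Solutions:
 f(y) = C1*exp(k*y)


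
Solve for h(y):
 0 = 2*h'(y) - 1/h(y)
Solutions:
 h(y) = -sqrt(C1 + y)
 h(y) = sqrt(C1 + y)


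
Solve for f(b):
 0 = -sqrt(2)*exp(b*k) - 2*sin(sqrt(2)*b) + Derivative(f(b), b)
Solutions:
 f(b) = C1 - sqrt(2)*cos(sqrt(2)*b) + sqrt(2)*exp(b*k)/k


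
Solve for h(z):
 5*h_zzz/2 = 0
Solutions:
 h(z) = C1 + C2*z + C3*z^2


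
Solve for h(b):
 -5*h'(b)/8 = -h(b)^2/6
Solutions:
 h(b) = -15/(C1 + 4*b)


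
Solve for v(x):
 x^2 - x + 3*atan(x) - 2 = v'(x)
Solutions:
 v(x) = C1 + x^3/3 - x^2/2 + 3*x*atan(x) - 2*x - 3*log(x^2 + 1)/2


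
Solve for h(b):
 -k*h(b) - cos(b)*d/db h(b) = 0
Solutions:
 h(b) = C1*exp(k*(log(sin(b) - 1) - log(sin(b) + 1))/2)


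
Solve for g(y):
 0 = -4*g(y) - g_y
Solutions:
 g(y) = C1*exp(-4*y)


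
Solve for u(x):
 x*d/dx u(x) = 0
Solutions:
 u(x) = C1


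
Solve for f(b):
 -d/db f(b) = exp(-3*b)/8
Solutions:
 f(b) = C1 + exp(-3*b)/24


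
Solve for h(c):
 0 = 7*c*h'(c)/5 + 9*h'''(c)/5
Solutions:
 h(c) = C1 + Integral(C2*airyai(-21^(1/3)*c/3) + C3*airybi(-21^(1/3)*c/3), c)


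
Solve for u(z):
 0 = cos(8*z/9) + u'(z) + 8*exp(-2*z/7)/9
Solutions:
 u(z) = C1 - 9*sin(8*z/9)/8 + 28*exp(-2*z/7)/9


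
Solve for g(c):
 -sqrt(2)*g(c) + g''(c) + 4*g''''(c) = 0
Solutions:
 g(c) = C1*exp(-sqrt(2)*c*sqrt(-1 + sqrt(1 + 16*sqrt(2)))/4) + C2*exp(sqrt(2)*c*sqrt(-1 + sqrt(1 + 16*sqrt(2)))/4) + C3*sin(sqrt(2)*c*sqrt(1 + sqrt(1 + 16*sqrt(2)))/4) + C4*cosh(sqrt(2)*c*sqrt(-sqrt(1 + 16*sqrt(2)) - 1)/4)


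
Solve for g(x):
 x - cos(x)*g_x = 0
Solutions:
 g(x) = C1 + Integral(x/cos(x), x)


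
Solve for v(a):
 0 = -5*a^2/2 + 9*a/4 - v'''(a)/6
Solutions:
 v(a) = C1 + C2*a + C3*a^2 - a^5/4 + 9*a^4/16


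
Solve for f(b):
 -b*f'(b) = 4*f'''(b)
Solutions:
 f(b) = C1 + Integral(C2*airyai(-2^(1/3)*b/2) + C3*airybi(-2^(1/3)*b/2), b)


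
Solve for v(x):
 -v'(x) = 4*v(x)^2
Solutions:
 v(x) = 1/(C1 + 4*x)


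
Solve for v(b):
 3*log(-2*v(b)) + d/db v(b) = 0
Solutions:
 Integral(1/(log(-_y) + log(2)), (_y, v(b)))/3 = C1 - b


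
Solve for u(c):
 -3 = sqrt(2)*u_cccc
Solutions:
 u(c) = C1 + C2*c + C3*c^2 + C4*c^3 - sqrt(2)*c^4/16


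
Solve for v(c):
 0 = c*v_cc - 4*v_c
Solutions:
 v(c) = C1 + C2*c^5


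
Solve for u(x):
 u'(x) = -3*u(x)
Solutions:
 u(x) = C1*exp(-3*x)


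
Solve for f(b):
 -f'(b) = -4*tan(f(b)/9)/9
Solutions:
 f(b) = -9*asin(C1*exp(4*b/81)) + 9*pi
 f(b) = 9*asin(C1*exp(4*b/81))


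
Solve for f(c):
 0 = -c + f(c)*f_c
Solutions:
 f(c) = -sqrt(C1 + c^2)
 f(c) = sqrt(C1 + c^2)


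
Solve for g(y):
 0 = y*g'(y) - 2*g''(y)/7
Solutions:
 g(y) = C1 + C2*erfi(sqrt(7)*y/2)


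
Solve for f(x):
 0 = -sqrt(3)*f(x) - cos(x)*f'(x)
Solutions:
 f(x) = C1*(sin(x) - 1)^(sqrt(3)/2)/(sin(x) + 1)^(sqrt(3)/2)


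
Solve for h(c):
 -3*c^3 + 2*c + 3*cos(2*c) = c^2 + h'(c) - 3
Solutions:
 h(c) = C1 - 3*c^4/4 - c^3/3 + c^2 + 3*c + 3*sin(c)*cos(c)


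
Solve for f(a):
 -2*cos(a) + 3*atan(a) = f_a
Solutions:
 f(a) = C1 + 3*a*atan(a) - 3*log(a^2 + 1)/2 - 2*sin(a)


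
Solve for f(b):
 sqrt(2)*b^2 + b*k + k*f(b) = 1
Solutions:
 f(b) = (-sqrt(2)*b^2 - b*k + 1)/k


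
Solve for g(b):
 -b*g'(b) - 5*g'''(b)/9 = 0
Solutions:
 g(b) = C1 + Integral(C2*airyai(-15^(2/3)*b/5) + C3*airybi(-15^(2/3)*b/5), b)


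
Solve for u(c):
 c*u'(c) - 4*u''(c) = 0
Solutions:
 u(c) = C1 + C2*erfi(sqrt(2)*c/4)


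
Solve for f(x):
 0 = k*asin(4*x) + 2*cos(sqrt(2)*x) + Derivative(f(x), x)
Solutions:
 f(x) = C1 - k*(x*asin(4*x) + sqrt(1 - 16*x^2)/4) - sqrt(2)*sin(sqrt(2)*x)


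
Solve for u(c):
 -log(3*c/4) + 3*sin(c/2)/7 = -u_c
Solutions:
 u(c) = C1 + c*log(c) - 2*c*log(2) - c + c*log(3) + 6*cos(c/2)/7


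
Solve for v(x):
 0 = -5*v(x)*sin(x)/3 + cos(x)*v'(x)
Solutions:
 v(x) = C1/cos(x)^(5/3)


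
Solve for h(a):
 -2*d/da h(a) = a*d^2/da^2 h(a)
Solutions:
 h(a) = C1 + C2/a


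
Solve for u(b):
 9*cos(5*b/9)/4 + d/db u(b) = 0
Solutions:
 u(b) = C1 - 81*sin(5*b/9)/20


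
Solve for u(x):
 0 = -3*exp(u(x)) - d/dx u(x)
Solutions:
 u(x) = log(1/(C1 + 3*x))


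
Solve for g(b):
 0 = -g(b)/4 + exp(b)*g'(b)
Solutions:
 g(b) = C1*exp(-exp(-b)/4)


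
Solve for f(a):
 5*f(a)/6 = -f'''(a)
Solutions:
 f(a) = C3*exp(-5^(1/3)*6^(2/3)*a/6) + (C1*sin(2^(2/3)*3^(1/6)*5^(1/3)*a/4) + C2*cos(2^(2/3)*3^(1/6)*5^(1/3)*a/4))*exp(5^(1/3)*6^(2/3)*a/12)


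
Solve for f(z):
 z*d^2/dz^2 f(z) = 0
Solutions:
 f(z) = C1 + C2*z


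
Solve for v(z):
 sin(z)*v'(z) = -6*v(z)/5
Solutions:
 v(z) = C1*(cos(z) + 1)^(3/5)/(cos(z) - 1)^(3/5)


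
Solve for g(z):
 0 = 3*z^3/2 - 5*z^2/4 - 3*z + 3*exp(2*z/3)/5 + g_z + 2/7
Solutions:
 g(z) = C1 - 3*z^4/8 + 5*z^3/12 + 3*z^2/2 - 2*z/7 - 9*exp(2*z/3)/10


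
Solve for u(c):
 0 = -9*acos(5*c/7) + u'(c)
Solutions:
 u(c) = C1 + 9*c*acos(5*c/7) - 9*sqrt(49 - 25*c^2)/5


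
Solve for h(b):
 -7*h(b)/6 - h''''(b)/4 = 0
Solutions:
 h(b) = (C1*sin(6^(3/4)*7^(1/4)*b/6) + C2*cos(6^(3/4)*7^(1/4)*b/6))*exp(-6^(3/4)*7^(1/4)*b/6) + (C3*sin(6^(3/4)*7^(1/4)*b/6) + C4*cos(6^(3/4)*7^(1/4)*b/6))*exp(6^(3/4)*7^(1/4)*b/6)


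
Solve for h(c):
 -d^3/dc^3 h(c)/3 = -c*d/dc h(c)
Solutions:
 h(c) = C1 + Integral(C2*airyai(3^(1/3)*c) + C3*airybi(3^(1/3)*c), c)


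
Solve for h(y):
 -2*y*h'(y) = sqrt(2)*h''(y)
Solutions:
 h(y) = C1 + C2*erf(2^(3/4)*y/2)


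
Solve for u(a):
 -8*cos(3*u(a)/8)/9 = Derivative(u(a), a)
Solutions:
 8*a/9 - 4*log(sin(3*u(a)/8) - 1)/3 + 4*log(sin(3*u(a)/8) + 1)/3 = C1


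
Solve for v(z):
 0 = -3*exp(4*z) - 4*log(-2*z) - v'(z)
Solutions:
 v(z) = C1 - 4*z*log(-z) + 4*z*(1 - log(2)) - 3*exp(4*z)/4


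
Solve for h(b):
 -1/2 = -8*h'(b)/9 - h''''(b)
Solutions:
 h(b) = C1 + C4*exp(-2*3^(1/3)*b/3) + 9*b/16 + (C2*sin(3^(5/6)*b/3) + C3*cos(3^(5/6)*b/3))*exp(3^(1/3)*b/3)


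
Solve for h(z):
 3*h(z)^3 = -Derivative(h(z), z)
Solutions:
 h(z) = -sqrt(2)*sqrt(-1/(C1 - 3*z))/2
 h(z) = sqrt(2)*sqrt(-1/(C1 - 3*z))/2


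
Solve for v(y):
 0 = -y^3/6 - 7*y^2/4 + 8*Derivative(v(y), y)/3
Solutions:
 v(y) = C1 + y^4/64 + 7*y^3/32


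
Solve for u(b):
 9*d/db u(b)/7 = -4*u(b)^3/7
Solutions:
 u(b) = -3*sqrt(2)*sqrt(-1/(C1 - 4*b))/2
 u(b) = 3*sqrt(2)*sqrt(-1/(C1 - 4*b))/2


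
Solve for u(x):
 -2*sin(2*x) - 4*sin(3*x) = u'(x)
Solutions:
 u(x) = C1 + cos(2*x) + 4*cos(3*x)/3


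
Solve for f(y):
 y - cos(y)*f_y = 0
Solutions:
 f(y) = C1 + Integral(y/cos(y), y)


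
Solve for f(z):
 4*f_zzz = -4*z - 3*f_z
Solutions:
 f(z) = C1 + C2*sin(sqrt(3)*z/2) + C3*cos(sqrt(3)*z/2) - 2*z^2/3


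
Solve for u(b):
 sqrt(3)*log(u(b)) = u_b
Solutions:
 li(u(b)) = C1 + sqrt(3)*b


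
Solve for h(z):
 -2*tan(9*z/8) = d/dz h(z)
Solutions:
 h(z) = C1 + 16*log(cos(9*z/8))/9


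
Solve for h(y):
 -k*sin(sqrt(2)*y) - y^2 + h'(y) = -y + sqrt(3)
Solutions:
 h(y) = C1 - sqrt(2)*k*cos(sqrt(2)*y)/2 + y^3/3 - y^2/2 + sqrt(3)*y


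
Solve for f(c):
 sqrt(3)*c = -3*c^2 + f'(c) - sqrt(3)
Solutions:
 f(c) = C1 + c^3 + sqrt(3)*c^2/2 + sqrt(3)*c


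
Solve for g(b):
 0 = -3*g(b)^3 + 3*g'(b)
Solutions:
 g(b) = -sqrt(2)*sqrt(-1/(C1 + b))/2
 g(b) = sqrt(2)*sqrt(-1/(C1 + b))/2


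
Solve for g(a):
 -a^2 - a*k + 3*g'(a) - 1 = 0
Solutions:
 g(a) = C1 + a^3/9 + a^2*k/6 + a/3


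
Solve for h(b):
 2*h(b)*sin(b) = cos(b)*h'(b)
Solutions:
 h(b) = C1/cos(b)^2


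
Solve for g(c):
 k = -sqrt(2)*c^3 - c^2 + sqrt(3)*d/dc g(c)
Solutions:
 g(c) = C1 + sqrt(6)*c^4/12 + sqrt(3)*c^3/9 + sqrt(3)*c*k/3


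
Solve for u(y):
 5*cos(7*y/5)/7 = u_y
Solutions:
 u(y) = C1 + 25*sin(7*y/5)/49


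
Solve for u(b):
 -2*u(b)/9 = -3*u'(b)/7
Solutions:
 u(b) = C1*exp(14*b/27)


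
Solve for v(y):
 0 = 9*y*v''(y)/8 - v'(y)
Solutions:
 v(y) = C1 + C2*y^(17/9)


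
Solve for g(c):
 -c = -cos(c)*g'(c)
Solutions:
 g(c) = C1 + Integral(c/cos(c), c)


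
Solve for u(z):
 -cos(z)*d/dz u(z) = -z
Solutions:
 u(z) = C1 + Integral(z/cos(z), z)


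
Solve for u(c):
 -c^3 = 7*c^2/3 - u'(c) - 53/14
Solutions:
 u(c) = C1 + c^4/4 + 7*c^3/9 - 53*c/14


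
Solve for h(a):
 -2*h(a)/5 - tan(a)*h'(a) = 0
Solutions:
 h(a) = C1/sin(a)^(2/5)


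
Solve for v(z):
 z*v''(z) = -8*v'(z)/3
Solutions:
 v(z) = C1 + C2/z^(5/3)


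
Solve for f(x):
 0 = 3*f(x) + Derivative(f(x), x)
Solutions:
 f(x) = C1*exp(-3*x)


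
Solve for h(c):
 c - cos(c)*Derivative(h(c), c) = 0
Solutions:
 h(c) = C1 + Integral(c/cos(c), c)


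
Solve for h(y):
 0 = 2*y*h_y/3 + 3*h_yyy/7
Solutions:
 h(y) = C1 + Integral(C2*airyai(-42^(1/3)*y/3) + C3*airybi(-42^(1/3)*y/3), y)


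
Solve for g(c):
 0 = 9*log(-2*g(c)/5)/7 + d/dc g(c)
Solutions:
 7*Integral(1/(log(-_y) - log(5) + log(2)), (_y, g(c)))/9 = C1 - c


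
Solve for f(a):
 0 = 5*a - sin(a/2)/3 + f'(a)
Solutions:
 f(a) = C1 - 5*a^2/2 - 2*cos(a/2)/3


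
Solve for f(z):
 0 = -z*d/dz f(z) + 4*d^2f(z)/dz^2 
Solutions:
 f(z) = C1 + C2*erfi(sqrt(2)*z/4)


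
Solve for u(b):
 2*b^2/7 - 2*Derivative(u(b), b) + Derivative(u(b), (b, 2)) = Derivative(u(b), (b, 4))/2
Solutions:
 u(b) = C1 + C4*exp(-2*b) + b^3/21 + b^2/14 + b/14 + (C2*sin(b) + C3*cos(b))*exp(b)


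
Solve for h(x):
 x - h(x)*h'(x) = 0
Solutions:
 h(x) = -sqrt(C1 + x^2)
 h(x) = sqrt(C1 + x^2)


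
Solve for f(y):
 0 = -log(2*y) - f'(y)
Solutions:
 f(y) = C1 - y*log(y) - y*log(2) + y


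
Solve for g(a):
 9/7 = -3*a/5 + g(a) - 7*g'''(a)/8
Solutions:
 g(a) = C3*exp(2*7^(2/3)*a/7) + 3*a/5 + (C1*sin(sqrt(3)*7^(2/3)*a/7) + C2*cos(sqrt(3)*7^(2/3)*a/7))*exp(-7^(2/3)*a/7) + 9/7


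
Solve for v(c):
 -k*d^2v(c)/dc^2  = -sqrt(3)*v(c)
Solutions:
 v(c) = C1*exp(-3^(1/4)*c*sqrt(1/k)) + C2*exp(3^(1/4)*c*sqrt(1/k))


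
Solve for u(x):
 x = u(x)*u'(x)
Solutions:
 u(x) = -sqrt(C1 + x^2)
 u(x) = sqrt(C1 + x^2)


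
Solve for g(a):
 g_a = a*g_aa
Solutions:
 g(a) = C1 + C2*a^2


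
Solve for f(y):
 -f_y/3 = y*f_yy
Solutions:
 f(y) = C1 + C2*y^(2/3)


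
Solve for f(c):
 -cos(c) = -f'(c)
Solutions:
 f(c) = C1 + sin(c)


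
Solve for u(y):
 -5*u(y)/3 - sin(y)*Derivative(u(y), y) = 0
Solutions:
 u(y) = C1*(cos(y) + 1)^(5/6)/(cos(y) - 1)^(5/6)


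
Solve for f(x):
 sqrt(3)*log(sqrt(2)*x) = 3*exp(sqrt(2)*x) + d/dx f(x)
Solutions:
 f(x) = C1 + sqrt(3)*x*log(x) + sqrt(3)*x*(-1 + log(2)/2) - 3*sqrt(2)*exp(sqrt(2)*x)/2


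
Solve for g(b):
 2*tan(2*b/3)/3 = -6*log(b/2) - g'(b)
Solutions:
 g(b) = C1 - 6*b*log(b) + 6*b*log(2) + 6*b + log(cos(2*b/3))


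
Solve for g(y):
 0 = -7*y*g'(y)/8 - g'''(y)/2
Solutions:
 g(y) = C1 + Integral(C2*airyai(-14^(1/3)*y/2) + C3*airybi(-14^(1/3)*y/2), y)


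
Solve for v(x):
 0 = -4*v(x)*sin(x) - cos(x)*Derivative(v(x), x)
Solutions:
 v(x) = C1*cos(x)^4


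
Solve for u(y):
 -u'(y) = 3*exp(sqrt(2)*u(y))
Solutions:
 u(y) = sqrt(2)*(2*log(1/(C1 + 3*y)) - log(2))/4


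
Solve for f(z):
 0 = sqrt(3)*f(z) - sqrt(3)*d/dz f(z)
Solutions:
 f(z) = C1*exp(z)


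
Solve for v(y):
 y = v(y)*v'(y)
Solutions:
 v(y) = -sqrt(C1 + y^2)
 v(y) = sqrt(C1 + y^2)


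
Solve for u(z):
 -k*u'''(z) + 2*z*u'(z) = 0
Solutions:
 u(z) = C1 + Integral(C2*airyai(2^(1/3)*z*(1/k)^(1/3)) + C3*airybi(2^(1/3)*z*(1/k)^(1/3)), z)


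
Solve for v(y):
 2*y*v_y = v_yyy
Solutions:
 v(y) = C1 + Integral(C2*airyai(2^(1/3)*y) + C3*airybi(2^(1/3)*y), y)


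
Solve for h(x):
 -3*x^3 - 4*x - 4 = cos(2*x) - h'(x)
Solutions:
 h(x) = C1 + 3*x^4/4 + 2*x^2 + 4*x + sin(2*x)/2


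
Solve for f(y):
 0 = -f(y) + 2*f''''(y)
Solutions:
 f(y) = C1*exp(-2^(3/4)*y/2) + C2*exp(2^(3/4)*y/2) + C3*sin(2^(3/4)*y/2) + C4*cos(2^(3/4)*y/2)


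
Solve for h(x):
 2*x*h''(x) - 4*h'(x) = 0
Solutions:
 h(x) = C1 + C2*x^3


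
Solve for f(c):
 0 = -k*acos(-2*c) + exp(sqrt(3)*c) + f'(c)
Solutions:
 f(c) = C1 + k*(c*acos(-2*c) + sqrt(1 - 4*c^2)/2) - sqrt(3)*exp(sqrt(3)*c)/3


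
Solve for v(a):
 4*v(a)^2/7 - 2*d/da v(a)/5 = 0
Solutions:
 v(a) = -7/(C1 + 10*a)


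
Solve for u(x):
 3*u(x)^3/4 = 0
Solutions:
 u(x) = 0


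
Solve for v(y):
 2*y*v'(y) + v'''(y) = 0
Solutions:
 v(y) = C1 + Integral(C2*airyai(-2^(1/3)*y) + C3*airybi(-2^(1/3)*y), y)


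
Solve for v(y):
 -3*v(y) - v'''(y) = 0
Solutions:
 v(y) = C3*exp(-3^(1/3)*y) + (C1*sin(3^(5/6)*y/2) + C2*cos(3^(5/6)*y/2))*exp(3^(1/3)*y/2)


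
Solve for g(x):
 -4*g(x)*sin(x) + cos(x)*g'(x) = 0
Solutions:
 g(x) = C1/cos(x)^4


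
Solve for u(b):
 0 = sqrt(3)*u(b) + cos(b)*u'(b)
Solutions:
 u(b) = C1*(sin(b) - 1)^(sqrt(3)/2)/(sin(b) + 1)^(sqrt(3)/2)


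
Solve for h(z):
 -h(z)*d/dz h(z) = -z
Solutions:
 h(z) = -sqrt(C1 + z^2)
 h(z) = sqrt(C1 + z^2)


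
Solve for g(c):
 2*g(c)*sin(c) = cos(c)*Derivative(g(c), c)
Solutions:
 g(c) = C1/cos(c)^2


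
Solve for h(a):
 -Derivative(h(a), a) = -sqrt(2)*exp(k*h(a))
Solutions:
 h(a) = Piecewise((log(-1/(C1*k + sqrt(2)*a*k))/k, Ne(k, 0)), (nan, True))
 h(a) = Piecewise((C1 + sqrt(2)*a, Eq(k, 0)), (nan, True))


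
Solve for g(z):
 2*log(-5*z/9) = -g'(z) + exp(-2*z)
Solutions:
 g(z) = C1 - 2*z*log(-z) + 2*z*(-log(5) + 1 + 2*log(3)) - exp(-2*z)/2


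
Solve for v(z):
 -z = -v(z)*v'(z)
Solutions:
 v(z) = -sqrt(C1 + z^2)
 v(z) = sqrt(C1 + z^2)


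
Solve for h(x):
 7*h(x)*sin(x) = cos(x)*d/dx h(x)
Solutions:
 h(x) = C1/cos(x)^7


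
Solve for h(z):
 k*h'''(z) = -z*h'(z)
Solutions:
 h(z) = C1 + Integral(C2*airyai(z*(-1/k)^(1/3)) + C3*airybi(z*(-1/k)^(1/3)), z)


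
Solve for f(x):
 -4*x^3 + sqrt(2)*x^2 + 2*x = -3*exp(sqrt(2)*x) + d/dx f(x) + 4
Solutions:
 f(x) = C1 - x^4 + sqrt(2)*x^3/3 + x^2 - 4*x + 3*sqrt(2)*exp(sqrt(2)*x)/2


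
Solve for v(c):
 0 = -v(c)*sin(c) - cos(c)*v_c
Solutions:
 v(c) = C1*cos(c)


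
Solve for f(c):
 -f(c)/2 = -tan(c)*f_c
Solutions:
 f(c) = C1*sqrt(sin(c))


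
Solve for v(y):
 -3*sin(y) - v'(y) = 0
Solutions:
 v(y) = C1 + 3*cos(y)


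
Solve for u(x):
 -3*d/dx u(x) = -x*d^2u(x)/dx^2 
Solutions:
 u(x) = C1 + C2*x^4


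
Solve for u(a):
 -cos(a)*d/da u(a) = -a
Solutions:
 u(a) = C1 + Integral(a/cos(a), a)


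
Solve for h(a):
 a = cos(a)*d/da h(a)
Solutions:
 h(a) = C1 + Integral(a/cos(a), a)


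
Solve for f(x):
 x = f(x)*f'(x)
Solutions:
 f(x) = -sqrt(C1 + x^2)
 f(x) = sqrt(C1 + x^2)


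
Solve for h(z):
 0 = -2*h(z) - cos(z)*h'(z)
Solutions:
 h(z) = C1*(sin(z) - 1)/(sin(z) + 1)


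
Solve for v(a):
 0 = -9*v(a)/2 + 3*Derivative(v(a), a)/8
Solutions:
 v(a) = C1*exp(12*a)


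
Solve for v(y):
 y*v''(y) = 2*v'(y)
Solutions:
 v(y) = C1 + C2*y^3


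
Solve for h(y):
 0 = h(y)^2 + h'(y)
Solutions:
 h(y) = 1/(C1 + y)


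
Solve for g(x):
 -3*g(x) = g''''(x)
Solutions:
 g(x) = (C1*sin(sqrt(2)*3^(1/4)*x/2) + C2*cos(sqrt(2)*3^(1/4)*x/2))*exp(-sqrt(2)*3^(1/4)*x/2) + (C3*sin(sqrt(2)*3^(1/4)*x/2) + C4*cos(sqrt(2)*3^(1/4)*x/2))*exp(sqrt(2)*3^(1/4)*x/2)


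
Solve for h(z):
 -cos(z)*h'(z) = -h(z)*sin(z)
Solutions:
 h(z) = C1/cos(z)


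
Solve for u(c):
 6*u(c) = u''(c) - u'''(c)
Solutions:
 u(c) = C1*exp(c*((9*sqrt(79) + 80)^(-1/3) + 2 + (9*sqrt(79) + 80)^(1/3))/6)*sin(sqrt(3)*c*(-(9*sqrt(79) + 80)^(1/3) + (9*sqrt(79) + 80)^(-1/3))/6) + C2*exp(c*((9*sqrt(79) + 80)^(-1/3) + 2 + (9*sqrt(79) + 80)^(1/3))/6)*cos(sqrt(3)*c*(-(9*sqrt(79) + 80)^(1/3) + (9*sqrt(79) + 80)^(-1/3))/6) + C3*exp(c*(-(9*sqrt(79) + 80)^(1/3) - 1/(9*sqrt(79) + 80)^(1/3) + 1)/3)


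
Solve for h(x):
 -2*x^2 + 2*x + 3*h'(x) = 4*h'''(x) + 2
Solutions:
 h(x) = C1 + C2*exp(-sqrt(3)*x/2) + C3*exp(sqrt(3)*x/2) + 2*x^3/9 - x^2/3 + 22*x/9


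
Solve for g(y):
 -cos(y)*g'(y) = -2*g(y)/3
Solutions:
 g(y) = C1*(sin(y) + 1)^(1/3)/(sin(y) - 1)^(1/3)


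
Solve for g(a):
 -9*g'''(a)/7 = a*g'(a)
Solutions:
 g(a) = C1 + Integral(C2*airyai(-21^(1/3)*a/3) + C3*airybi(-21^(1/3)*a/3), a)


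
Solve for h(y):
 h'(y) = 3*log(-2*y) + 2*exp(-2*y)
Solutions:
 h(y) = C1 + 3*y*log(-y) + 3*y*(-1 + log(2)) - exp(-2*y)


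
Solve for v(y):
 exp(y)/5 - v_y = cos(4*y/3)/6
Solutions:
 v(y) = C1 + exp(y)/5 - sin(4*y/3)/8


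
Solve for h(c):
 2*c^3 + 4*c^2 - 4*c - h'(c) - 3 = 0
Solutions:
 h(c) = C1 + c^4/2 + 4*c^3/3 - 2*c^2 - 3*c


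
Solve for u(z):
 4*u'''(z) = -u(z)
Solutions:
 u(z) = C3*exp(-2^(1/3)*z/2) + (C1*sin(2^(1/3)*sqrt(3)*z/4) + C2*cos(2^(1/3)*sqrt(3)*z/4))*exp(2^(1/3)*z/4)


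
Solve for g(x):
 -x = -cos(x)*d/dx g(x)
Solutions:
 g(x) = C1 + Integral(x/cos(x), x)


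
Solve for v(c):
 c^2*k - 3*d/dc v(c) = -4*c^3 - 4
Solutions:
 v(c) = C1 + c^4/3 + c^3*k/9 + 4*c/3


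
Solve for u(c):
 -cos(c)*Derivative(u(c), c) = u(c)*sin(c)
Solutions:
 u(c) = C1*cos(c)


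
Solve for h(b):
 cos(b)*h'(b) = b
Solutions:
 h(b) = C1 + Integral(b/cos(b), b)


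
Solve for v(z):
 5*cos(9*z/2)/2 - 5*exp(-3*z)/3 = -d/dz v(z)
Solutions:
 v(z) = C1 - 5*sin(9*z/2)/9 - 5*exp(-3*z)/9


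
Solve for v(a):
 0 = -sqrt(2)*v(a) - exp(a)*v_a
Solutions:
 v(a) = C1*exp(sqrt(2)*exp(-a))


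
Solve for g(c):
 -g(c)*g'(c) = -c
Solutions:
 g(c) = -sqrt(C1 + c^2)
 g(c) = sqrt(C1 + c^2)


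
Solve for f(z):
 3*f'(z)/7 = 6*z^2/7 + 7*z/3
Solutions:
 f(z) = C1 + 2*z^3/3 + 49*z^2/18


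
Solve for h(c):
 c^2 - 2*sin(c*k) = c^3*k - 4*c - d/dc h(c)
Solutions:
 h(c) = C1 + c^4*k/4 - c^3/3 - 2*c^2 - 2*cos(c*k)/k


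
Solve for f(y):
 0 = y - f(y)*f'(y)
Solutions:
 f(y) = -sqrt(C1 + y^2)
 f(y) = sqrt(C1 + y^2)


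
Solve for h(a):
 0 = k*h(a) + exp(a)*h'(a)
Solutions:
 h(a) = C1*exp(k*exp(-a))


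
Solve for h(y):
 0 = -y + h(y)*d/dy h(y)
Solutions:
 h(y) = -sqrt(C1 + y^2)
 h(y) = sqrt(C1 + y^2)


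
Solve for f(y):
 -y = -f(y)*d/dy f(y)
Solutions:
 f(y) = -sqrt(C1 + y^2)
 f(y) = sqrt(C1 + y^2)


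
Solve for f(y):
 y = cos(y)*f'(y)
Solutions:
 f(y) = C1 + Integral(y/cos(y), y)


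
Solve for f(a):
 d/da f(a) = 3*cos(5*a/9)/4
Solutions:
 f(a) = C1 + 27*sin(5*a/9)/20


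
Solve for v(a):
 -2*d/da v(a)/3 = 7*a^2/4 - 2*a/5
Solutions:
 v(a) = C1 - 7*a^3/8 + 3*a^2/10


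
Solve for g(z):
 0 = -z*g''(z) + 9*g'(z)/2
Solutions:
 g(z) = C1 + C2*z^(11/2)


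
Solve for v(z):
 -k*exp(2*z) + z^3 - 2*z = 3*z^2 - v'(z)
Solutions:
 v(z) = C1 + k*exp(2*z)/2 - z^4/4 + z^3 + z^2


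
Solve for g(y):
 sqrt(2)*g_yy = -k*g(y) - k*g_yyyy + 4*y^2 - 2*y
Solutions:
 g(y) = C1*exp(-2^(3/4)*y*sqrt((-sqrt(1 - 2*k^2) - 1)/k)/2) + C2*exp(2^(3/4)*y*sqrt((-sqrt(1 - 2*k^2) - 1)/k)/2) + C3*exp(-2^(3/4)*y*sqrt((sqrt(1 - 2*k^2) - 1)/k)/2) + C4*exp(2^(3/4)*y*sqrt((sqrt(1 - 2*k^2) - 1)/k)/2) + 4*y^2/k - 2*y/k - 8*sqrt(2)/k^2


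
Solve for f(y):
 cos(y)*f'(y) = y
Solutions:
 f(y) = C1 + Integral(y/cos(y), y)


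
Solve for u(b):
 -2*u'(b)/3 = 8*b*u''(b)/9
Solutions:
 u(b) = C1 + C2*b^(1/4)


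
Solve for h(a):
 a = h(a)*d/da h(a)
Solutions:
 h(a) = -sqrt(C1 + a^2)
 h(a) = sqrt(C1 + a^2)


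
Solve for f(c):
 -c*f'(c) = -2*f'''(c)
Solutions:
 f(c) = C1 + Integral(C2*airyai(2^(2/3)*c/2) + C3*airybi(2^(2/3)*c/2), c)


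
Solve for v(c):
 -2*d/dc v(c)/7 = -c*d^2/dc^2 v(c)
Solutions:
 v(c) = C1 + C2*c^(9/7)


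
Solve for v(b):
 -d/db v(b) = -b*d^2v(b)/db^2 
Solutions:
 v(b) = C1 + C2*b^2


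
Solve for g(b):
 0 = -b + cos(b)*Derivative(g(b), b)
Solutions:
 g(b) = C1 + Integral(b/cos(b), b)


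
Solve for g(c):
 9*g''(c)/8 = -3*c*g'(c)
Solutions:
 g(c) = C1 + C2*erf(2*sqrt(3)*c/3)


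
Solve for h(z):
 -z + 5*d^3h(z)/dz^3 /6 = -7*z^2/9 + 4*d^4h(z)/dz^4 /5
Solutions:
 h(z) = C1 + C2*z + C3*z^2 + C4*exp(25*z/24) - 7*z^5/450 - 37*z^4/1500 - 296*z^3/3125


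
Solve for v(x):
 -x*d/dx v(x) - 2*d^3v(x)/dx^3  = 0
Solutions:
 v(x) = C1 + Integral(C2*airyai(-2^(2/3)*x/2) + C3*airybi(-2^(2/3)*x/2), x)


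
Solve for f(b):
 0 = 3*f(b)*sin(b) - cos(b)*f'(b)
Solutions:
 f(b) = C1/cos(b)^3


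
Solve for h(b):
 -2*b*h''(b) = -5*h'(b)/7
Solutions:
 h(b) = C1 + C2*b^(19/14)


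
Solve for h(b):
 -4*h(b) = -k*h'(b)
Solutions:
 h(b) = C1*exp(4*b/k)


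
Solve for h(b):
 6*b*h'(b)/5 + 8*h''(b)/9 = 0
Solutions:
 h(b) = C1 + C2*erf(3*sqrt(30)*b/20)


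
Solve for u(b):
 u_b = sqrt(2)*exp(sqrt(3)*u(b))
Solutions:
 u(b) = sqrt(3)*(2*log(-1/(C1 + sqrt(2)*b)) - log(3))/6


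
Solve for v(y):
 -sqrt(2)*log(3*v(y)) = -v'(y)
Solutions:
 -sqrt(2)*Integral(1/(log(_y) + log(3)), (_y, v(y)))/2 = C1 - y


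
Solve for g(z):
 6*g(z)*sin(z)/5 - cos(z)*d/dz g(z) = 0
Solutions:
 g(z) = C1/cos(z)^(6/5)


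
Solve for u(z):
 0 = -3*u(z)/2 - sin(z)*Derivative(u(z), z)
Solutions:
 u(z) = C1*(cos(z) + 1)^(3/4)/(cos(z) - 1)^(3/4)


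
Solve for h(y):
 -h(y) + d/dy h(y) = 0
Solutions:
 h(y) = C1*exp(y)


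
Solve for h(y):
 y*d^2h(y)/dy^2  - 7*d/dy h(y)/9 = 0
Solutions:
 h(y) = C1 + C2*y^(16/9)


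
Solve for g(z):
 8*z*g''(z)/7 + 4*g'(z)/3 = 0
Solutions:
 g(z) = C1 + C2/z^(1/6)


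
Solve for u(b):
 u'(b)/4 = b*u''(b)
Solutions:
 u(b) = C1 + C2*b^(5/4)


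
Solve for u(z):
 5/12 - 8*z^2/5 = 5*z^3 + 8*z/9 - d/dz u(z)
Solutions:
 u(z) = C1 + 5*z^4/4 + 8*z^3/15 + 4*z^2/9 - 5*z/12


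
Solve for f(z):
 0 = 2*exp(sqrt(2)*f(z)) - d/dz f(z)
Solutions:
 f(z) = sqrt(2)*(2*log(-1/(C1 + 2*z)) - log(2))/4


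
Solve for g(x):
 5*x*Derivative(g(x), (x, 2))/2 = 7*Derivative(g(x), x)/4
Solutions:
 g(x) = C1 + C2*x^(17/10)


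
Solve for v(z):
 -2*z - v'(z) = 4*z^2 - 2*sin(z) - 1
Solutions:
 v(z) = C1 - 4*z^3/3 - z^2 + z - 2*cos(z)


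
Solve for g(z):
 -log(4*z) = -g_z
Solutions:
 g(z) = C1 + z*log(z) - z + z*log(4)


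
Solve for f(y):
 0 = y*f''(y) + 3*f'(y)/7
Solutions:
 f(y) = C1 + C2*y^(4/7)


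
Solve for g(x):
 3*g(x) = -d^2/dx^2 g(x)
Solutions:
 g(x) = C1*sin(sqrt(3)*x) + C2*cos(sqrt(3)*x)


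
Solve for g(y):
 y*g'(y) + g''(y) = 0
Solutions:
 g(y) = C1 + C2*erf(sqrt(2)*y/2)


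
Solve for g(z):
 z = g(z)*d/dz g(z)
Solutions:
 g(z) = -sqrt(C1 + z^2)
 g(z) = sqrt(C1 + z^2)


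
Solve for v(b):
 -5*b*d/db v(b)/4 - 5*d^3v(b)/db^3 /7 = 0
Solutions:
 v(b) = C1 + Integral(C2*airyai(-14^(1/3)*b/2) + C3*airybi(-14^(1/3)*b/2), b)


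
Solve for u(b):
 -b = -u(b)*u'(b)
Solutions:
 u(b) = -sqrt(C1 + b^2)
 u(b) = sqrt(C1 + b^2)


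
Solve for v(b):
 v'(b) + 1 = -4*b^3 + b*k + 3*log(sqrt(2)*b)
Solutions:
 v(b) = C1 - b^4 + b^2*k/2 + 3*b*log(b) - 4*b + 3*b*log(2)/2


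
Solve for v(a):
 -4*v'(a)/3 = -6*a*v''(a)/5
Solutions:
 v(a) = C1 + C2*a^(19/9)


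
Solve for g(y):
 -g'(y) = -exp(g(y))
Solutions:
 g(y) = log(-1/(C1 + y))


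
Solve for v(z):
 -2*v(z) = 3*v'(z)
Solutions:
 v(z) = C1*exp(-2*z/3)


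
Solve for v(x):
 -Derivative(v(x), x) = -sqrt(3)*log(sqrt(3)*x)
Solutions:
 v(x) = C1 + sqrt(3)*x*log(x) - sqrt(3)*x + sqrt(3)*x*log(3)/2


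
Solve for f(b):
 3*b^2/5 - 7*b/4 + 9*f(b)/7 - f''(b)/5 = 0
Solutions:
 f(b) = C1*exp(-3*sqrt(35)*b/7) + C2*exp(3*sqrt(35)*b/7) - 7*b^2/15 + 49*b/36 - 98/675


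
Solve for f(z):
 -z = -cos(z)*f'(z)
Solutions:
 f(z) = C1 + Integral(z/cos(z), z)


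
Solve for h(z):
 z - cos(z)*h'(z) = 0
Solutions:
 h(z) = C1 + Integral(z/cos(z), z)


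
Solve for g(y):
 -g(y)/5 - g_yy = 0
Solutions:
 g(y) = C1*sin(sqrt(5)*y/5) + C2*cos(sqrt(5)*y/5)


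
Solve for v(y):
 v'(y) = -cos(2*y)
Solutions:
 v(y) = C1 - sin(2*y)/2


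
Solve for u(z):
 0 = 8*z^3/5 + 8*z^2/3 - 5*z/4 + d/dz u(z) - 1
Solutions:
 u(z) = C1 - 2*z^4/5 - 8*z^3/9 + 5*z^2/8 + z


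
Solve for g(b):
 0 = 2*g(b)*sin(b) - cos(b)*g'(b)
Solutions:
 g(b) = C1/cos(b)^2


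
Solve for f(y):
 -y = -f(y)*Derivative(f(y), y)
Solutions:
 f(y) = -sqrt(C1 + y^2)
 f(y) = sqrt(C1 + y^2)


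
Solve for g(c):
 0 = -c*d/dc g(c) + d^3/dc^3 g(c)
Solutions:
 g(c) = C1 + Integral(C2*airyai(c) + C3*airybi(c), c)


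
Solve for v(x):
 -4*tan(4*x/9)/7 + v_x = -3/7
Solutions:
 v(x) = C1 - 3*x/7 - 9*log(cos(4*x/9))/7


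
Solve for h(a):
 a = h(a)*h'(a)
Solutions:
 h(a) = -sqrt(C1 + a^2)
 h(a) = sqrt(C1 + a^2)


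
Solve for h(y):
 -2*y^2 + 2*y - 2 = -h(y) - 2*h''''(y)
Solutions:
 h(y) = 2*y^2 - 2*y + (C1*sin(2^(1/4)*y/2) + C2*cos(2^(1/4)*y/2))*exp(-2^(1/4)*y/2) + (C3*sin(2^(1/4)*y/2) + C4*cos(2^(1/4)*y/2))*exp(2^(1/4)*y/2) + 2


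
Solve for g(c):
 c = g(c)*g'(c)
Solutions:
 g(c) = -sqrt(C1 + c^2)
 g(c) = sqrt(C1 + c^2)


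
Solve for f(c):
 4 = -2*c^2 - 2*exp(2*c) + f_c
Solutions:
 f(c) = C1 + 2*c^3/3 + 4*c + exp(2*c)


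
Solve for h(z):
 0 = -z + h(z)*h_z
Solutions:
 h(z) = -sqrt(C1 + z^2)
 h(z) = sqrt(C1 + z^2)


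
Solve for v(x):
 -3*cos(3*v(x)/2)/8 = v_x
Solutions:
 3*x/8 - log(sin(3*v(x)/2) - 1)/3 + log(sin(3*v(x)/2) + 1)/3 = C1


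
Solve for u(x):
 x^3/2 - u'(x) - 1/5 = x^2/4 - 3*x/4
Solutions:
 u(x) = C1 + x^4/8 - x^3/12 + 3*x^2/8 - x/5


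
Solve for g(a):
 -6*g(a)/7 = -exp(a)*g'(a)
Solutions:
 g(a) = C1*exp(-6*exp(-a)/7)


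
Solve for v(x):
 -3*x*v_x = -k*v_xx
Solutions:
 v(x) = C1 + C2*erf(sqrt(6)*x*sqrt(-1/k)/2)/sqrt(-1/k)


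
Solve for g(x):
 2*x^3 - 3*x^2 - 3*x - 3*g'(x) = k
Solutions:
 g(x) = C1 - k*x/3 + x^4/6 - x^3/3 - x^2/2


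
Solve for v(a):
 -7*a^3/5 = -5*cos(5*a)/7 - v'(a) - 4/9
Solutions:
 v(a) = C1 + 7*a^4/20 - 4*a/9 - sin(5*a)/7


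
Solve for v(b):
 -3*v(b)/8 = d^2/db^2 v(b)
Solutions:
 v(b) = C1*sin(sqrt(6)*b/4) + C2*cos(sqrt(6)*b/4)


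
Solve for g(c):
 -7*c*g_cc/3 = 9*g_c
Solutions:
 g(c) = C1 + C2/c^(20/7)


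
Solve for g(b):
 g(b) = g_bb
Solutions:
 g(b) = C1*exp(-b) + C2*exp(b)


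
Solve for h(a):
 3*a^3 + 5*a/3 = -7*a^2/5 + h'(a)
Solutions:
 h(a) = C1 + 3*a^4/4 + 7*a^3/15 + 5*a^2/6


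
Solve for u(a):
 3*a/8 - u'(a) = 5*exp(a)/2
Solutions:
 u(a) = C1 + 3*a^2/16 - 5*exp(a)/2


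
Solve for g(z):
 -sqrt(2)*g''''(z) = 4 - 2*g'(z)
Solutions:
 g(z) = C1 + C4*exp(2^(1/6)*z) + 2*z + (C2*sin(2^(1/6)*sqrt(3)*z/2) + C3*cos(2^(1/6)*sqrt(3)*z/2))*exp(-2^(1/6)*z/2)


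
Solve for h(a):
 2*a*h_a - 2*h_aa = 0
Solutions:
 h(a) = C1 + C2*erfi(sqrt(2)*a/2)


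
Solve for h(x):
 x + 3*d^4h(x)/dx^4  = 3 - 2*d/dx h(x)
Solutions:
 h(x) = C1 + C4*exp(-2^(1/3)*3^(2/3)*x/3) - x^2/4 + 3*x/2 + (C2*sin(2^(1/3)*3^(1/6)*x/2) + C3*cos(2^(1/3)*3^(1/6)*x/2))*exp(2^(1/3)*3^(2/3)*x/6)


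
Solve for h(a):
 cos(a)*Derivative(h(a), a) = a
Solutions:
 h(a) = C1 + Integral(a/cos(a), a)


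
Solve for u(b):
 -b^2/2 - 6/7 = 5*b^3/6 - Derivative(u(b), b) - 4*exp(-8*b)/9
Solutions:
 u(b) = C1 + 5*b^4/24 + b^3/6 + 6*b/7 + exp(-8*b)/18


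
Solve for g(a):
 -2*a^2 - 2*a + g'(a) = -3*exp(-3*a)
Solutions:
 g(a) = C1 + 2*a^3/3 + a^2 + exp(-3*a)


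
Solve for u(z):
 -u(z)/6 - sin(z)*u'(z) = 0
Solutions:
 u(z) = C1*(cos(z) + 1)^(1/12)/(cos(z) - 1)^(1/12)


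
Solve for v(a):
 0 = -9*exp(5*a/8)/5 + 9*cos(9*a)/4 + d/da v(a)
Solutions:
 v(a) = C1 + 72*exp(5*a/8)/25 - sin(9*a)/4


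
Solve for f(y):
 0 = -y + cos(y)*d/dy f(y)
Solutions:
 f(y) = C1 + Integral(y/cos(y), y)


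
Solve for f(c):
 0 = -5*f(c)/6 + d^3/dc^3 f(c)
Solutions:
 f(c) = C3*exp(5^(1/3)*6^(2/3)*c/6) + (C1*sin(2^(2/3)*3^(1/6)*5^(1/3)*c/4) + C2*cos(2^(2/3)*3^(1/6)*5^(1/3)*c/4))*exp(-5^(1/3)*6^(2/3)*c/12)


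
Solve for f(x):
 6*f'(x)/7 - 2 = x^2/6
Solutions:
 f(x) = C1 + 7*x^3/108 + 7*x/3


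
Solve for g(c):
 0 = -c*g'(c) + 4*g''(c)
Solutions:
 g(c) = C1 + C2*erfi(sqrt(2)*c/4)


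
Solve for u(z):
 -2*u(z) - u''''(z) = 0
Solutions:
 u(z) = (C1*sin(2^(3/4)*z/2) + C2*cos(2^(3/4)*z/2))*exp(-2^(3/4)*z/2) + (C3*sin(2^(3/4)*z/2) + C4*cos(2^(3/4)*z/2))*exp(2^(3/4)*z/2)


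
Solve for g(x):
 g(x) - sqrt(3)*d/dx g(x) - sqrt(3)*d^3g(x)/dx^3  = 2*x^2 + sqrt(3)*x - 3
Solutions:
 g(x) = C1*exp(-2^(1/3)*sqrt(3)*x*(-2/(3 + sqrt(13))^(1/3) + 2^(1/3)*(3 + sqrt(13))^(1/3))/12)*sin(2^(1/3)*x*(2/(3 + sqrt(13))^(1/3) + 2^(1/3)*(3 + sqrt(13))^(1/3))/4) + C2*exp(-2^(1/3)*sqrt(3)*x*(-2/(3 + sqrt(13))^(1/3) + 2^(1/3)*(3 + sqrt(13))^(1/3))/12)*cos(2^(1/3)*x*(2/(3 + sqrt(13))^(1/3) + 2^(1/3)*(3 + sqrt(13))^(1/3))/4) + C3*exp(2^(1/3)*sqrt(3)*x*(-2/(3 + sqrt(13))^(1/3) + 2^(1/3)*(3 + sqrt(13))^(1/3))/6) + 2*x^2 + 5*sqrt(3)*x + 12


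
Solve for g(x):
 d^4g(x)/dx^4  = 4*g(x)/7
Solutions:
 g(x) = C1*exp(-sqrt(2)*7^(3/4)*x/7) + C2*exp(sqrt(2)*7^(3/4)*x/7) + C3*sin(sqrt(2)*7^(3/4)*x/7) + C4*cos(sqrt(2)*7^(3/4)*x/7)


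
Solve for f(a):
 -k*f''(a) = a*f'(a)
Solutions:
 f(a) = C1 + C2*sqrt(k)*erf(sqrt(2)*a*sqrt(1/k)/2)


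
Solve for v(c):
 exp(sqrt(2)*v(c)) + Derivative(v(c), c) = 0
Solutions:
 v(c) = sqrt(2)*(2*log(1/(C1 + c)) - log(2))/4


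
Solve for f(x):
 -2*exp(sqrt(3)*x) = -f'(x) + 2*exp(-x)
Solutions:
 f(x) = C1 + 2*sqrt(3)*exp(sqrt(3)*x)/3 - 2*exp(-x)


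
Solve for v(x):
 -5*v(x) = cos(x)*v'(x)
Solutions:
 v(x) = C1*sqrt(sin(x) - 1)*(sin(x)^2 - 2*sin(x) + 1)/(sqrt(sin(x) + 1)*(sin(x)^2 + 2*sin(x) + 1))


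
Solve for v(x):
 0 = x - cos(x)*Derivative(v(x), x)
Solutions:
 v(x) = C1 + Integral(x/cos(x), x)


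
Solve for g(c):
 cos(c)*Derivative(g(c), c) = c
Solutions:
 g(c) = C1 + Integral(c/cos(c), c)


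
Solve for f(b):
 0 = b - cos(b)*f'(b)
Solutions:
 f(b) = C1 + Integral(b/cos(b), b)


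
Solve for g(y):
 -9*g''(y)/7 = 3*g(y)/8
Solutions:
 g(y) = C1*sin(sqrt(42)*y/12) + C2*cos(sqrt(42)*y/12)


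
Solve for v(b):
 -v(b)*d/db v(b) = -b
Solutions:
 v(b) = -sqrt(C1 + b^2)
 v(b) = sqrt(C1 + b^2)


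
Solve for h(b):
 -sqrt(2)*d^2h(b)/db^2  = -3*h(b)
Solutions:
 h(b) = C1*exp(-2^(3/4)*sqrt(3)*b/2) + C2*exp(2^(3/4)*sqrt(3)*b/2)


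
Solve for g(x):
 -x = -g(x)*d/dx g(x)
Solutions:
 g(x) = -sqrt(C1 + x^2)
 g(x) = sqrt(C1 + x^2)


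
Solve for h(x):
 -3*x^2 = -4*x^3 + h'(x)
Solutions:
 h(x) = C1 + x^4 - x^3


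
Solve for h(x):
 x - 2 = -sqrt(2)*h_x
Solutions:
 h(x) = C1 - sqrt(2)*x^2/4 + sqrt(2)*x
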